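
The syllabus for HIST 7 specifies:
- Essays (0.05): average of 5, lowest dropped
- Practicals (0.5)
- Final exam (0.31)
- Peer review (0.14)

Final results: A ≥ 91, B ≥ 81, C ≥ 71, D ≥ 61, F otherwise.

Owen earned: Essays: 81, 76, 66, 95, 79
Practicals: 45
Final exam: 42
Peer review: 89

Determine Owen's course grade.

Essays: drop 66 → average of remaining 4 = 331/4 = 82.75
Weighted total:
  Essays 82.75 × 0.05 = 4.1375
  Practicals 45 × 0.5 = 22.5
  Final exam 42 × 0.31 = 13.02
  Peer review 89 × 0.14 = 12.46
Sum = 52.1175
52.1175 < 61 → F

F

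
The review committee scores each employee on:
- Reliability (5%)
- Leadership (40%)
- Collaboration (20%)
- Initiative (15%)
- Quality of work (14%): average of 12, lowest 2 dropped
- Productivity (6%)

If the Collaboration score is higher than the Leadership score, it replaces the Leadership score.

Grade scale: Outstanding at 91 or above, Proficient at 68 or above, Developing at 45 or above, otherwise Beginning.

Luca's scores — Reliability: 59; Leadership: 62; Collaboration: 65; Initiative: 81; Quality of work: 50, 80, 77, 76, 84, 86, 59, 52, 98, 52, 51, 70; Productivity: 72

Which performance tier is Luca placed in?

Proficient

Quality of work: drop 50, 51 → average of remaining 10 = 734/10 = 73.4
Collaboration (65) > Leadership (62), so Leadership counts as 65.
Weighted total:
  Reliability 59 × 0.05 = 2.95
  Leadership 65 × 0.4 = 26
  Collaboration 65 × 0.2 = 13
  Initiative 81 × 0.15 = 12.15
  Quality of work 73.4 × 0.14 = 10.276
  Productivity 72 × 0.06 = 4.32
Sum = 68.696
68.696 is ≥ 68 and < 91 → Proficient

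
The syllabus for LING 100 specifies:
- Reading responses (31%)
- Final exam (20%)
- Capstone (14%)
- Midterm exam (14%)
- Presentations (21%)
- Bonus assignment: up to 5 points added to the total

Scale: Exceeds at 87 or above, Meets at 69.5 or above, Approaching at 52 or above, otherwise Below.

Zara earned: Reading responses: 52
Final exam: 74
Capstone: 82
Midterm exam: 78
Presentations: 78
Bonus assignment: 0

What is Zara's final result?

Weighted total:
  Reading responses 52 × 0.31 = 16.12
  Final exam 74 × 0.2 = 14.8
  Capstone 82 × 0.14 = 11.48
  Midterm exam 78 × 0.14 = 10.92
  Presentations 78 × 0.21 = 16.38
Sum = 69.7
Bonus assignment: 69.7 + 0 = 69.7
69.7 is ≥ 69.5 and < 87 → Meets

Meets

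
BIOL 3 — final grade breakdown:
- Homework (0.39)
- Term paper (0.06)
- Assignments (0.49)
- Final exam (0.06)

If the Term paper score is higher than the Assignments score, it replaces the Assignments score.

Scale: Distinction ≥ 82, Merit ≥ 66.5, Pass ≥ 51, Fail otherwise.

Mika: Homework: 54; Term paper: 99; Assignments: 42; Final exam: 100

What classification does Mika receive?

Merit

Term paper (99) > Assignments (42), so Assignments counts as 99.
Weighted total:
  Homework 54 × 0.39 = 21.06
  Term paper 99 × 0.06 = 5.94
  Assignments 99 × 0.49 = 48.51
  Final exam 100 × 0.06 = 6
Sum = 81.51
81.51 is ≥ 66.5 and < 82 → Merit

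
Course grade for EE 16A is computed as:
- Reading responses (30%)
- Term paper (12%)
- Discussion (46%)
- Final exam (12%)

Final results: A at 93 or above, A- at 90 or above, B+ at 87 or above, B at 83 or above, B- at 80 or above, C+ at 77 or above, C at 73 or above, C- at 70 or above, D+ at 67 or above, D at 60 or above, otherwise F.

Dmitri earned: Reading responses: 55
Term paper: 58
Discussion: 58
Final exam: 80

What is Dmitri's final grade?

F

Weighted total:
  Reading responses 55 × 0.3 = 16.5
  Term paper 58 × 0.12 = 6.96
  Discussion 58 × 0.46 = 26.68
  Final exam 80 × 0.12 = 9.6
Sum = 59.74
59.74 < 60 → F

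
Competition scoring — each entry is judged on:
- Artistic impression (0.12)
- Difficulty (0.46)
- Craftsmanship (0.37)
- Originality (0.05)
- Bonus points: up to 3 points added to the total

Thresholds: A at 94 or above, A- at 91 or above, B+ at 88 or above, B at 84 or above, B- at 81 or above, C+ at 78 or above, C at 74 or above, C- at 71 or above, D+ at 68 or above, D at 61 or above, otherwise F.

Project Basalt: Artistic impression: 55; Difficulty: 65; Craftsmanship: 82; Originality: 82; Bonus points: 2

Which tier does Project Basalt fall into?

Weighted total:
  Artistic impression 55 × 0.12 = 6.6
  Difficulty 65 × 0.46 = 29.9
  Craftsmanship 82 × 0.37 = 30.34
  Originality 82 × 0.05 = 4.1
Sum = 70.94
Bonus points: 70.94 + 2 = 72.94
72.94 is ≥ 71 and < 74 → C-

C-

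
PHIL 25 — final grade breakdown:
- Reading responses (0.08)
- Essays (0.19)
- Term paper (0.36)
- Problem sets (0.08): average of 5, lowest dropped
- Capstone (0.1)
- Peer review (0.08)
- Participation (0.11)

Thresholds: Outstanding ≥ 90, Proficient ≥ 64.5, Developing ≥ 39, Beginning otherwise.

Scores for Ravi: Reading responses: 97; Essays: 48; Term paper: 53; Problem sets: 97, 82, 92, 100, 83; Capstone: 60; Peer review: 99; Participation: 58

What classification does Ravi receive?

Developing

Problem sets: drop 82 → average of remaining 4 = 372/4 = 93
Weighted total:
  Reading responses 97 × 0.08 = 7.76
  Essays 48 × 0.19 = 9.12
  Term paper 53 × 0.36 = 19.08
  Problem sets 93 × 0.08 = 7.44
  Capstone 60 × 0.1 = 6
  Peer review 99 × 0.08 = 7.92
  Participation 58 × 0.11 = 6.38
Sum = 63.7
63.7 is ≥ 39 and < 64.5 → Developing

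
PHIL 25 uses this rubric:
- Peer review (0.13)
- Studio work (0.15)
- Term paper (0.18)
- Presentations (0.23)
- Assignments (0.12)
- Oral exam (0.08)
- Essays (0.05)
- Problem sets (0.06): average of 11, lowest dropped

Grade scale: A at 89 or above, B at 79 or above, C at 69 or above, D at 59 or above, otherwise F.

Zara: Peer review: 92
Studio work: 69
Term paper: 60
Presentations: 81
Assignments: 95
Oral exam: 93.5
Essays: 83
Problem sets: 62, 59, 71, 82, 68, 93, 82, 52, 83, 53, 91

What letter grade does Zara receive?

B

Problem sets: drop 52 → average of remaining 10 = 744/10 = 74.4
Weighted total:
  Peer review 92 × 0.13 = 11.96
  Studio work 69 × 0.15 = 10.35
  Term paper 60 × 0.18 = 10.8
  Presentations 81 × 0.23 = 18.63
  Assignments 95 × 0.12 = 11.4
  Oral exam 93.5 × 0.08 = 7.48
  Essays 83 × 0.05 = 4.15
  Problem sets 74.4 × 0.06 = 4.464
Sum = 79.234
79.234 is ≥ 79 and < 89 → B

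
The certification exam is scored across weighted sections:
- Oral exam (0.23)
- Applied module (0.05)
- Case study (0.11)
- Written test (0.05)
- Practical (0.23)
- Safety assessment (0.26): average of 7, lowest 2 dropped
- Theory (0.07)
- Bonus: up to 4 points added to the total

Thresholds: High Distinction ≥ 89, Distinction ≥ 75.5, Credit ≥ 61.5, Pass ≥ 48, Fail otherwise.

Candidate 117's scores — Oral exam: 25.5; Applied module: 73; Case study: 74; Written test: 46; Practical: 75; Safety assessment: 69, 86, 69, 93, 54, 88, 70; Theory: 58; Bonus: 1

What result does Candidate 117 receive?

Safety assessment: drop 54, 69 → average of remaining 5 = 406/5 = 81.2
Weighted total:
  Oral exam 25.5 × 0.23 = 5.865
  Applied module 73 × 0.05 = 3.65
  Case study 74 × 0.11 = 8.14
  Written test 46 × 0.05 = 2.3
  Practical 75 × 0.23 = 17.25
  Safety assessment 81.2 × 0.26 = 21.112
  Theory 58 × 0.07 = 4.06
Sum = 62.377
Bonus: 62.377 + 1 = 63.377
63.377 is ≥ 61.5 and < 75.5 → Credit

Credit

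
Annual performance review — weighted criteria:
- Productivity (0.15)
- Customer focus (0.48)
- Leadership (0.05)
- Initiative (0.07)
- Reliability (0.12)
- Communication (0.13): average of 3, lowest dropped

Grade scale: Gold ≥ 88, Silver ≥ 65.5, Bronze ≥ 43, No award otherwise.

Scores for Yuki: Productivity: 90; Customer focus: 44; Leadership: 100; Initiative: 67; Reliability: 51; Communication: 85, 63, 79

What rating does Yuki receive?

Communication: drop 63 → average of remaining 2 = 164/2 = 82
Weighted total:
  Productivity 90 × 0.15 = 13.5
  Customer focus 44 × 0.48 = 21.12
  Leadership 100 × 0.05 = 5
  Initiative 67 × 0.07 = 4.69
  Reliability 51 × 0.12 = 6.12
  Communication 82 × 0.13 = 10.66
Sum = 61.09
61.09 is ≥ 43 and < 65.5 → Bronze

Bronze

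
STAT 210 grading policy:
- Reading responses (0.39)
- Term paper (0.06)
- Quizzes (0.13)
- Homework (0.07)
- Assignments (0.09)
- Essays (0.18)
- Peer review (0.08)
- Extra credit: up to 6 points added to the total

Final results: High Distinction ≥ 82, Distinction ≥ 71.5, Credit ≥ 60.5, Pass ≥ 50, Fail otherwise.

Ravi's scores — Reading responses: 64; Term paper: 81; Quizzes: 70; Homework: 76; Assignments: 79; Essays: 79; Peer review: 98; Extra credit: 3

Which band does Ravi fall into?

Distinction

Weighted total:
  Reading responses 64 × 0.39 = 24.96
  Term paper 81 × 0.06 = 4.86
  Quizzes 70 × 0.13 = 9.1
  Homework 76 × 0.07 = 5.32
  Assignments 79 × 0.09 = 7.11
  Essays 79 × 0.18 = 14.22
  Peer review 98 × 0.08 = 7.84
Sum = 73.41
Extra credit: 73.41 + 3 = 76.41
76.41 is ≥ 71.5 and < 82 → Distinction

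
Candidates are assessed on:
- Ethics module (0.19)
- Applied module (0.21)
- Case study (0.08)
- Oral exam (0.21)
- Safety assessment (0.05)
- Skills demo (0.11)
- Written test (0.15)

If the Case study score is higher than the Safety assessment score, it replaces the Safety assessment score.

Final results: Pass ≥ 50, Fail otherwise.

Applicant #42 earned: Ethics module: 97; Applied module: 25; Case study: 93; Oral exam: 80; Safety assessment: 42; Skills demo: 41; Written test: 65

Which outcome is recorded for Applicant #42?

Case study (93) > Safety assessment (42), so Safety assessment counts as 93.
Weighted total:
  Ethics module 97 × 0.19 = 18.43
  Applied module 25 × 0.21 = 5.25
  Case study 93 × 0.08 = 7.44
  Oral exam 80 × 0.21 = 16.8
  Safety assessment 93 × 0.05 = 4.65
  Skills demo 41 × 0.11 = 4.51
  Written test 65 × 0.15 = 9.75
Sum = 66.83
66.83 ≥ 50 → Pass

Pass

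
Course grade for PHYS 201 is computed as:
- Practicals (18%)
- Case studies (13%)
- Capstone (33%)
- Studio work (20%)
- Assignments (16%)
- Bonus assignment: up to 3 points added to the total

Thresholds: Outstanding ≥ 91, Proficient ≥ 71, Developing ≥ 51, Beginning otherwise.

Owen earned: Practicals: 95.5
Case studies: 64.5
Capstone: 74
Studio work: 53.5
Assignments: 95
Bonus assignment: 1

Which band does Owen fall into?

Proficient

Weighted total:
  Practicals 95.5 × 0.18 = 17.19
  Case studies 64.5 × 0.13 = 8.385
  Capstone 74 × 0.33 = 24.42
  Studio work 53.5 × 0.2 = 10.7
  Assignments 95 × 0.16 = 15.2
Sum = 75.895
Bonus assignment: 75.895 + 1 = 76.895
76.895 is ≥ 71 and < 91 → Proficient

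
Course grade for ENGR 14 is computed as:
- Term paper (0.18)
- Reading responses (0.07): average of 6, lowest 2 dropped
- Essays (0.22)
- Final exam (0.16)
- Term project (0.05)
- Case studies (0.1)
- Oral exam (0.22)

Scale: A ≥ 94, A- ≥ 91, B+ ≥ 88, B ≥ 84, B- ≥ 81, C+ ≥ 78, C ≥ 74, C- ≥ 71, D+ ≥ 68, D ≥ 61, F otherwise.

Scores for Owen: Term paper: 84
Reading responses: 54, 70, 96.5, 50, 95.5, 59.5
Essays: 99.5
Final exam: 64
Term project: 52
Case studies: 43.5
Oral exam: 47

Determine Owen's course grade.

Reading responses: drop 50, 54 → average of remaining 4 = 321.5/4 = 80.375
Weighted total:
  Term paper 84 × 0.18 = 15.12
  Reading responses 80.375 × 0.07 = 5.62625
  Essays 99.5 × 0.22 = 21.89
  Final exam 64 × 0.16 = 10.24
  Term project 52 × 0.05 = 2.6
  Case studies 43.5 × 0.1 = 4.35
  Oral exam 47 × 0.22 = 10.34
Sum = 70.16625
70.16625 is ≥ 68 and < 71 → D+

D+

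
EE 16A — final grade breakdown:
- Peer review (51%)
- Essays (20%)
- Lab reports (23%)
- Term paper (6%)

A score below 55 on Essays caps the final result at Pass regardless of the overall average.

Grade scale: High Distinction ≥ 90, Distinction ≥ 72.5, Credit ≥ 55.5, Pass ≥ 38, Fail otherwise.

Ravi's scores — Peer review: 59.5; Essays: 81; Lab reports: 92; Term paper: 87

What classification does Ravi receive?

Essays score 81 ≥ 55: minimum met.
Weighted total:
  Peer review 59.5 × 0.51 = 30.345
  Essays 81 × 0.2 = 16.2
  Lab reports 92 × 0.23 = 21.16
  Term paper 87 × 0.06 = 5.22
Sum = 72.925
72.925 is ≥ 72.5 and < 90 → Distinction

Distinction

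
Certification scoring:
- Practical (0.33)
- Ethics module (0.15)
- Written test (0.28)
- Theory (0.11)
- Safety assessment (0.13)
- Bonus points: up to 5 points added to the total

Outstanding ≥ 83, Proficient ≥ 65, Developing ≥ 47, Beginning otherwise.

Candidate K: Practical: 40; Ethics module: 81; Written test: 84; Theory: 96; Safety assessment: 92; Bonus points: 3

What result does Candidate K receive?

Proficient

Weighted total:
  Practical 40 × 0.33 = 13.2
  Ethics module 81 × 0.15 = 12.15
  Written test 84 × 0.28 = 23.52
  Theory 96 × 0.11 = 10.56
  Safety assessment 92 × 0.13 = 11.96
Sum = 71.39
Bonus points: 71.39 + 3 = 74.39
74.39 is ≥ 65 and < 83 → Proficient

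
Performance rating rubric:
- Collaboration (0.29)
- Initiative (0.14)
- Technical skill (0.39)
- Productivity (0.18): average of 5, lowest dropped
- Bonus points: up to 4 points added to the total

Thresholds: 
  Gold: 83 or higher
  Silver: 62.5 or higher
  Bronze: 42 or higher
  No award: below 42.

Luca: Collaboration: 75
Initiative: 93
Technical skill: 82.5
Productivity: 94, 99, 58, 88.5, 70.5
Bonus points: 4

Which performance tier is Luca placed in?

Productivity: drop 58 → average of remaining 4 = 352/4 = 88
Weighted total:
  Collaboration 75 × 0.29 = 21.75
  Initiative 93 × 0.14 = 13.02
  Technical skill 82.5 × 0.39 = 32.175
  Productivity 88 × 0.18 = 15.84
Sum = 82.785
Bonus points: 82.785 + 4 = 86.785
86.785 ≥ 83 → Gold

Gold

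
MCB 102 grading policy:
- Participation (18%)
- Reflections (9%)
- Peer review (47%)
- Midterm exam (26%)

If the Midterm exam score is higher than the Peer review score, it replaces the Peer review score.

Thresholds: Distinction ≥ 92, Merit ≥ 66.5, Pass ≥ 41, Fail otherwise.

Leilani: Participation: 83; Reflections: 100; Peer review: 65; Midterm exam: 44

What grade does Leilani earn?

Pass

Midterm exam (44) ≤ Peer review (65), so Peer review stays at 65.
Weighted total:
  Participation 83 × 0.18 = 14.94
  Reflections 100 × 0.09 = 9
  Peer review 65 × 0.47 = 30.55
  Midterm exam 44 × 0.26 = 11.44
Sum = 65.93
65.93 is ≥ 41 and < 66.5 → Pass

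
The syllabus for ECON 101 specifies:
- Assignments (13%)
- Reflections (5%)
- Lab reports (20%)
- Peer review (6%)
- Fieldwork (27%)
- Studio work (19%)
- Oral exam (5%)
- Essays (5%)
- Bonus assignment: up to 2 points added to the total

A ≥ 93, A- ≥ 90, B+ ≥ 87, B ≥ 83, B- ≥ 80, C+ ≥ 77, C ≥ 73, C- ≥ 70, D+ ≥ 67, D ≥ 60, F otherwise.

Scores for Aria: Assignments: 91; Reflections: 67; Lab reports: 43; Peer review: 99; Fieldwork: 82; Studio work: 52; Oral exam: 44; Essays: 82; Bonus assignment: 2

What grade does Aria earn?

C-

Weighted total:
  Assignments 91 × 0.13 = 11.83
  Reflections 67 × 0.05 = 3.35
  Lab reports 43 × 0.2 = 8.6
  Peer review 99 × 0.06 = 5.94
  Fieldwork 82 × 0.27 = 22.14
  Studio work 52 × 0.19 = 9.88
  Oral exam 44 × 0.05 = 2.2
  Essays 82 × 0.05 = 4.1
Sum = 68.04
Bonus assignment: 68.04 + 2 = 70.04
70.04 is ≥ 70 and < 73 → C-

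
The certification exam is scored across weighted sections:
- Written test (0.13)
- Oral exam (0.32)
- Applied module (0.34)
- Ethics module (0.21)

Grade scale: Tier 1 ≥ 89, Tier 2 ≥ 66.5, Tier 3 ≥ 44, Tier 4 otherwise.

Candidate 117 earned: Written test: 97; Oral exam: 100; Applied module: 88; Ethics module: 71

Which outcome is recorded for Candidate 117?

Tier 1

Weighted total:
  Written test 97 × 0.13 = 12.61
  Oral exam 100 × 0.32 = 32
  Applied module 88 × 0.34 = 29.92
  Ethics module 71 × 0.21 = 14.91
Sum = 89.44
89.44 ≥ 89 → Tier 1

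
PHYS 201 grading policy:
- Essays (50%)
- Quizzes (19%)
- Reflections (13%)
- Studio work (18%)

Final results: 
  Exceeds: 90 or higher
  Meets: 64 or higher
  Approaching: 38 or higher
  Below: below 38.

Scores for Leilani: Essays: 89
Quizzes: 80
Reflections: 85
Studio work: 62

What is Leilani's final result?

Weighted total:
  Essays 89 × 0.5 = 44.5
  Quizzes 80 × 0.19 = 15.2
  Reflections 85 × 0.13 = 11.05
  Studio work 62 × 0.18 = 11.16
Sum = 81.91
81.91 is ≥ 64 and < 90 → Meets

Meets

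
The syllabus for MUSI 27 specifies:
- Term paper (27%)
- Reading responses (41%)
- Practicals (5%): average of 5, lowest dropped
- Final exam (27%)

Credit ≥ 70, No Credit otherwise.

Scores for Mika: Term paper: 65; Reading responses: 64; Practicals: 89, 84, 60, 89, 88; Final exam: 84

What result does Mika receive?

Practicals: drop 60 → average of remaining 4 = 350/4 = 87.5
Weighted total:
  Term paper 65 × 0.27 = 17.55
  Reading responses 64 × 0.41 = 26.24
  Practicals 87.5 × 0.05 = 4.375
  Final exam 84 × 0.27 = 22.68
Sum = 70.845
70.845 ≥ 70 → Credit

Credit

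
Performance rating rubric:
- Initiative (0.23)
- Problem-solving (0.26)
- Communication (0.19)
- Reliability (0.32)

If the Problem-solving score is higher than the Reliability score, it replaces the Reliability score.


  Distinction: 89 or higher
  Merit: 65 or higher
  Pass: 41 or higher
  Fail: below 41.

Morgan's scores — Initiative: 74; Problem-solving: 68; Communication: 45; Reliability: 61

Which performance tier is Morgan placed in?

Problem-solving (68) > Reliability (61), so Reliability counts as 68.
Weighted total:
  Initiative 74 × 0.23 = 17.02
  Problem-solving 68 × 0.26 = 17.68
  Communication 45 × 0.19 = 8.55
  Reliability 68 × 0.32 = 21.76
Sum = 65.01
65.01 is ≥ 65 and < 89 → Merit

Merit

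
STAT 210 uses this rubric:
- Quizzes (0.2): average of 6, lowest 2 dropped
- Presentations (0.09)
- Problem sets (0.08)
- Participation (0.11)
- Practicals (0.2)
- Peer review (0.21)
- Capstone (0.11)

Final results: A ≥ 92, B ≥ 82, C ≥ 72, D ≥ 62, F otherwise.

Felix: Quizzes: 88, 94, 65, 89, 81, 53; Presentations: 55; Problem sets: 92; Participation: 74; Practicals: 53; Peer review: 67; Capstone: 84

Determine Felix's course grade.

D

Quizzes: drop 53, 65 → average of remaining 4 = 352/4 = 88
Weighted total:
  Quizzes 88 × 0.2 = 17.6
  Presentations 55 × 0.09 = 4.95
  Problem sets 92 × 0.08 = 7.36
  Participation 74 × 0.11 = 8.14
  Practicals 53 × 0.2 = 10.6
  Peer review 67 × 0.21 = 14.07
  Capstone 84 × 0.11 = 9.24
Sum = 71.96
71.96 is ≥ 62 and < 72 → D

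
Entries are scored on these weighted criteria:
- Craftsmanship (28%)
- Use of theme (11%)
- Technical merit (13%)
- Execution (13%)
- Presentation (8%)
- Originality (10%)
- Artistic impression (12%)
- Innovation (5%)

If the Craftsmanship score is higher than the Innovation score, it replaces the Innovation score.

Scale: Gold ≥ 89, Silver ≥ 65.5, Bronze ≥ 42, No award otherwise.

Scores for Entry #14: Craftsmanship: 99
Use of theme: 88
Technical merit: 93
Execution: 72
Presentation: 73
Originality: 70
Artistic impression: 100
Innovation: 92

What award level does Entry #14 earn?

Craftsmanship (99) > Innovation (92), so Innovation counts as 99.
Weighted total:
  Craftsmanship 99 × 0.28 = 27.72
  Use of theme 88 × 0.11 = 9.68
  Technical merit 93 × 0.13 = 12.09
  Execution 72 × 0.13 = 9.36
  Presentation 73 × 0.08 = 5.84
  Originality 70 × 0.1 = 7
  Artistic impression 100 × 0.12 = 12
  Innovation 99 × 0.05 = 4.95
Sum = 88.64
88.64 is ≥ 65.5 and < 89 → Silver

Silver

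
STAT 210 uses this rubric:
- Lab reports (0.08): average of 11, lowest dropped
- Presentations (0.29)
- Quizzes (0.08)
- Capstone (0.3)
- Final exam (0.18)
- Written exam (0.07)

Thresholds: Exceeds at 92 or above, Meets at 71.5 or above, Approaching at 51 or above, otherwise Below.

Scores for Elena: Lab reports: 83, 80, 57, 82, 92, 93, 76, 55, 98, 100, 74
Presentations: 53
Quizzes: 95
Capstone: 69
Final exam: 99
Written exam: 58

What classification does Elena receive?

Lab reports: drop 55 → average of remaining 10 = 835/10 = 83.5
Weighted total:
  Lab reports 83.5 × 0.08 = 6.68
  Presentations 53 × 0.29 = 15.37
  Quizzes 95 × 0.08 = 7.6
  Capstone 69 × 0.3 = 20.7
  Final exam 99 × 0.18 = 17.82
  Written exam 58 × 0.07 = 4.06
Sum = 72.23
72.23 is ≥ 71.5 and < 92 → Meets

Meets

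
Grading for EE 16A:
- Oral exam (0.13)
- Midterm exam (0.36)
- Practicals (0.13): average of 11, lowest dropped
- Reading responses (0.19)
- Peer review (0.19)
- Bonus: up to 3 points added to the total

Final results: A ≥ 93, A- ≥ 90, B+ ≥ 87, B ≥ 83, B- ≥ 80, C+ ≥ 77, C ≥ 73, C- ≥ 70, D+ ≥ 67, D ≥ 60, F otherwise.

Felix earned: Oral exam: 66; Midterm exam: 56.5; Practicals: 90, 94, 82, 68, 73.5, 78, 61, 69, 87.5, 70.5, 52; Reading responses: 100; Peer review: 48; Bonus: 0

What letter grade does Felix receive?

Practicals: drop 52 → average of remaining 10 = 773.5/10 = 77.35
Weighted total:
  Oral exam 66 × 0.13 = 8.58
  Midterm exam 56.5 × 0.36 = 20.34
  Practicals 77.35 × 0.13 = 10.0555
  Reading responses 100 × 0.19 = 19
  Peer review 48 × 0.19 = 9.12
Sum = 67.0955
Bonus: 67.0955 + 0 = 67.0955
67.0955 is ≥ 67 and < 70 → D+

D+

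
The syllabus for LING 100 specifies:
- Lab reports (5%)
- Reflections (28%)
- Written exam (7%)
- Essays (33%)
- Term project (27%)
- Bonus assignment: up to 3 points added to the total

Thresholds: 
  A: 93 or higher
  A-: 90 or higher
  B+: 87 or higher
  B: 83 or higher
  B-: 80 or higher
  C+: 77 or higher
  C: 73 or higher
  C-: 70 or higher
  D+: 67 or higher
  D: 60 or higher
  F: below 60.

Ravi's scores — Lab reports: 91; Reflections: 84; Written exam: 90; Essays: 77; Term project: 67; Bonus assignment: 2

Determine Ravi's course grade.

Weighted total:
  Lab reports 91 × 0.05 = 4.55
  Reflections 84 × 0.28 = 23.52
  Written exam 90 × 0.07 = 6.3
  Essays 77 × 0.33 = 25.41
  Term project 67 × 0.27 = 18.09
Sum = 77.87
Bonus assignment: 77.87 + 2 = 79.87
79.87 is ≥ 77 and < 80 → C+

C+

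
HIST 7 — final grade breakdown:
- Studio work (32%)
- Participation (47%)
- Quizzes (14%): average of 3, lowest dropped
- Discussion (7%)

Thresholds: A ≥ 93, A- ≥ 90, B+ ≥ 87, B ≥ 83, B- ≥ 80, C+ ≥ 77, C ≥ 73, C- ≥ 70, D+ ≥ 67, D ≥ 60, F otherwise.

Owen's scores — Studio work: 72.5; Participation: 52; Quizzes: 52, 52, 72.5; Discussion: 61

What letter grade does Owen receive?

Quizzes: drop 52 → average of remaining 2 = 124.5/2 = 62.25
Weighted total:
  Studio work 72.5 × 0.32 = 23.2
  Participation 52 × 0.47 = 24.44
  Quizzes 62.25 × 0.14 = 8.715
  Discussion 61 × 0.07 = 4.27
Sum = 60.625
60.625 is ≥ 60 and < 67 → D

D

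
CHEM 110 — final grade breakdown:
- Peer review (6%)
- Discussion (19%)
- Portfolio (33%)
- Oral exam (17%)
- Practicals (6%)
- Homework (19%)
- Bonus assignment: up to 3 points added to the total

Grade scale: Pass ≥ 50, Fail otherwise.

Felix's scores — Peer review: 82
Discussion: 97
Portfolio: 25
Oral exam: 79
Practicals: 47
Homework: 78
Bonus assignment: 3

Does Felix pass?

Weighted total:
  Peer review 82 × 0.06 = 4.92
  Discussion 97 × 0.19 = 18.43
  Portfolio 25 × 0.33 = 8.25
  Oral exam 79 × 0.17 = 13.43
  Practicals 47 × 0.06 = 2.82
  Homework 78 × 0.19 = 14.82
Sum = 62.67
Bonus assignment: 62.67 + 3 = 65.67
65.67 ≥ 50 → Pass

Pass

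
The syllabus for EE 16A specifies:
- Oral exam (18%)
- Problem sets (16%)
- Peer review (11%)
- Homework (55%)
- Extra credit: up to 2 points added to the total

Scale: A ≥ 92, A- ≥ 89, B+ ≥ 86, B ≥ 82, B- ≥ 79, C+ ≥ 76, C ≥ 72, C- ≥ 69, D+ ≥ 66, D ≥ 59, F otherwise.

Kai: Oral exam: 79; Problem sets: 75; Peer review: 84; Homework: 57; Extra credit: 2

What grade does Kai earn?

Weighted total:
  Oral exam 79 × 0.18 = 14.22
  Problem sets 75 × 0.16 = 12
  Peer review 84 × 0.11 = 9.24
  Homework 57 × 0.55 = 31.35
Sum = 66.81
Extra credit: 66.81 + 2 = 68.81
68.81 is ≥ 66 and < 69 → D+

D+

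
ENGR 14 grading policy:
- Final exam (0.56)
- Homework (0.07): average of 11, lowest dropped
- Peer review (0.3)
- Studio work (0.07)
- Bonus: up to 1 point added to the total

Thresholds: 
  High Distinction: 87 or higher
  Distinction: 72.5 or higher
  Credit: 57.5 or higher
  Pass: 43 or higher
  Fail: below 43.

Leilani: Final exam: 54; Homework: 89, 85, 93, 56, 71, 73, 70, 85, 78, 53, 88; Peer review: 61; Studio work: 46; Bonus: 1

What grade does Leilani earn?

Homework: drop 53 → average of remaining 10 = 788/10 = 78.8
Weighted total:
  Final exam 54 × 0.56 = 30.24
  Homework 78.8 × 0.07 = 5.516
  Peer review 61 × 0.3 = 18.3
  Studio work 46 × 0.07 = 3.22
Sum = 57.276
Bonus: 57.276 + 1 = 58.276
58.276 is ≥ 57.5 and < 72.5 → Credit

Credit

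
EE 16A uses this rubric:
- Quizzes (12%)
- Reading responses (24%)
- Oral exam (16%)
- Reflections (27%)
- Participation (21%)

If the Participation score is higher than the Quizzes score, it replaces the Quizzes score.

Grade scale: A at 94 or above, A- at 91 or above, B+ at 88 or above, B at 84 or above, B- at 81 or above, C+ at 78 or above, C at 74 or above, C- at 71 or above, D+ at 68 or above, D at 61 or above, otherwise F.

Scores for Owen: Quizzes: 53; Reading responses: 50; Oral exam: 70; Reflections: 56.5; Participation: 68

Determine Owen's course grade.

F

Participation (68) > Quizzes (53), so Quizzes counts as 68.
Weighted total:
  Quizzes 68 × 0.12 = 8.16
  Reading responses 50 × 0.24 = 12
  Oral exam 70 × 0.16 = 11.2
  Reflections 56.5 × 0.27 = 15.255
  Participation 68 × 0.21 = 14.28
Sum = 60.895
60.895 < 61 → F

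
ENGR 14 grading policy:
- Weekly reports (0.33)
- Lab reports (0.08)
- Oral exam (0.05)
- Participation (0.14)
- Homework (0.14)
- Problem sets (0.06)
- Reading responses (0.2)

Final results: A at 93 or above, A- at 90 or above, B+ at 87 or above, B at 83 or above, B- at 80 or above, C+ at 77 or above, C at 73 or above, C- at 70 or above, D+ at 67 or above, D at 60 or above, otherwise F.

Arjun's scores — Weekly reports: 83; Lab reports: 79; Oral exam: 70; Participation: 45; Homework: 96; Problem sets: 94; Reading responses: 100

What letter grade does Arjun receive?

Weighted total:
  Weekly reports 83 × 0.33 = 27.39
  Lab reports 79 × 0.08 = 6.32
  Oral exam 70 × 0.05 = 3.5
  Participation 45 × 0.14 = 6.3
  Homework 96 × 0.14 = 13.44
  Problem sets 94 × 0.06 = 5.64
  Reading responses 100 × 0.2 = 20
Sum = 82.59
82.59 is ≥ 80 and < 83 → B-

B-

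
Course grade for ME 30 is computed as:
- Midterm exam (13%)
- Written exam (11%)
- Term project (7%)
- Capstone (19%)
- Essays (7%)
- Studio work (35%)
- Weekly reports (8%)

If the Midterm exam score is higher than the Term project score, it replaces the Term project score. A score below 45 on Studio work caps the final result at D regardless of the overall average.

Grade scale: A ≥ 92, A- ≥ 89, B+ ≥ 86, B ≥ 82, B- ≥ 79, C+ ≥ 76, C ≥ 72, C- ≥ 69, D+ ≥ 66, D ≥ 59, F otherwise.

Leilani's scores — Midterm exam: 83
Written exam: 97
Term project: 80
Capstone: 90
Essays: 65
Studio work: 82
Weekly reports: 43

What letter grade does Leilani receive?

Midterm exam (83) > Term project (80), so Term project counts as 83.
Studio work score 82 ≥ 45: minimum met.
Weighted total:
  Midterm exam 83 × 0.13 = 10.79
  Written exam 97 × 0.11 = 10.67
  Term project 83 × 0.07 = 5.81
  Capstone 90 × 0.19 = 17.1
  Essays 65 × 0.07 = 4.55
  Studio work 82 × 0.35 = 28.7
  Weekly reports 43 × 0.08 = 3.44
Sum = 81.06
81.06 is ≥ 79 and < 82 → B-

B-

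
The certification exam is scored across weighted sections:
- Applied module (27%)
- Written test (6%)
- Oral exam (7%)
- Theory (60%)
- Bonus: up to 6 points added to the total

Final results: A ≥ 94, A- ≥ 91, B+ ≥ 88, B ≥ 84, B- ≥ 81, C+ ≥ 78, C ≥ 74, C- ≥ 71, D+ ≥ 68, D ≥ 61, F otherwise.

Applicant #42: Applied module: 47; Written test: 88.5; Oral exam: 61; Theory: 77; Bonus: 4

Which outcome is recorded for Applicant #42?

Weighted total:
  Applied module 47 × 0.27 = 12.69
  Written test 88.5 × 0.06 = 5.31
  Oral exam 61 × 0.07 = 4.27
  Theory 77 × 0.6 = 46.2
Sum = 68.47
Bonus: 68.47 + 4 = 72.47
72.47 is ≥ 71 and < 74 → C-

C-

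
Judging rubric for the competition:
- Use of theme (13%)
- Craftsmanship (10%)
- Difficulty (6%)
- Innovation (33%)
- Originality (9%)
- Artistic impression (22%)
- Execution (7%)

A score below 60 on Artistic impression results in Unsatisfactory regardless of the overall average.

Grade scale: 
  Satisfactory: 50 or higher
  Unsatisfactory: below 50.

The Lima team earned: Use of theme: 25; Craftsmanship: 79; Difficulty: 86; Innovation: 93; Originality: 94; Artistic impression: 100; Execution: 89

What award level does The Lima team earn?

Satisfactory

Artistic impression score 100 ≥ 60: minimum met.
Weighted total:
  Use of theme 25 × 0.13 = 3.25
  Craftsmanship 79 × 0.1 = 7.9
  Difficulty 86 × 0.06 = 5.16
  Innovation 93 × 0.33 = 30.69
  Originality 94 × 0.09 = 8.46
  Artistic impression 100 × 0.22 = 22
  Execution 89 × 0.07 = 6.23
Sum = 83.69
83.69 ≥ 50 → Satisfactory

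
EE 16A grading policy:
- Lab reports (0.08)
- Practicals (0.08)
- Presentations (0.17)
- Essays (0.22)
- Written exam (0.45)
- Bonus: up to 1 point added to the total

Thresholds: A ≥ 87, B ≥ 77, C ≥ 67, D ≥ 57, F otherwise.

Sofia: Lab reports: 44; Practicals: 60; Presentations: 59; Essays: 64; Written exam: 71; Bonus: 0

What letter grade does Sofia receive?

D

Weighted total:
  Lab reports 44 × 0.08 = 3.52
  Practicals 60 × 0.08 = 4.8
  Presentations 59 × 0.17 = 10.03
  Essays 64 × 0.22 = 14.08
  Written exam 71 × 0.45 = 31.95
Sum = 64.38
Bonus: 64.38 + 0 = 64.38
64.38 is ≥ 57 and < 67 → D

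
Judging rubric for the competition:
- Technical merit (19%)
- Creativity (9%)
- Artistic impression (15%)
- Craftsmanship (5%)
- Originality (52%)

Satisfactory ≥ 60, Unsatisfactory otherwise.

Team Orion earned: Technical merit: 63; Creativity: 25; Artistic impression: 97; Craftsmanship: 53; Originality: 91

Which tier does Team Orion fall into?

Satisfactory

Weighted total:
  Technical merit 63 × 0.19 = 11.97
  Creativity 25 × 0.09 = 2.25
  Artistic impression 97 × 0.15 = 14.55
  Craftsmanship 53 × 0.05 = 2.65
  Originality 91 × 0.52 = 47.32
Sum = 78.74
78.74 ≥ 60 → Satisfactory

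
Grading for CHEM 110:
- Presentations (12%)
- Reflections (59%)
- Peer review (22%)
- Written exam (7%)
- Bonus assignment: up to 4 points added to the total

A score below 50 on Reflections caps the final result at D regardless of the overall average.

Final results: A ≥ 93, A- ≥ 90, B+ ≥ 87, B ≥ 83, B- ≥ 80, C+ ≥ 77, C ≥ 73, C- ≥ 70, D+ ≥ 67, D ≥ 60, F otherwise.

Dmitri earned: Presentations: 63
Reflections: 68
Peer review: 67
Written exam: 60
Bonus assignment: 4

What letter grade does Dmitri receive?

Reflections score 68 ≥ 50: minimum met.
Weighted total:
  Presentations 63 × 0.12 = 7.56
  Reflections 68 × 0.59 = 40.12
  Peer review 67 × 0.22 = 14.74
  Written exam 60 × 0.07 = 4.2
Sum = 66.62
Bonus assignment: 66.62 + 4 = 70.62
70.62 is ≥ 70 and < 73 → C-

C-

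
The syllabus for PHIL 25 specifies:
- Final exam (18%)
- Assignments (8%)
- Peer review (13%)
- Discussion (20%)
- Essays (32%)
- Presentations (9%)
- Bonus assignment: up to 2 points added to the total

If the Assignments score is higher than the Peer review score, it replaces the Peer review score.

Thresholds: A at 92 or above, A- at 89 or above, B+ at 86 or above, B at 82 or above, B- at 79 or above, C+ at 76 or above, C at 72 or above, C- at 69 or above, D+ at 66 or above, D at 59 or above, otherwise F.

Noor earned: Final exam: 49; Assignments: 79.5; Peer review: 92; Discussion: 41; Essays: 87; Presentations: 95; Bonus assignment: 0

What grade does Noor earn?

C-

Assignments (79.5) ≤ Peer review (92), so Peer review stays at 92.
Weighted total:
  Final exam 49 × 0.18 = 8.82
  Assignments 79.5 × 0.08 = 6.36
  Peer review 92 × 0.13 = 11.96
  Discussion 41 × 0.2 = 8.2
  Essays 87 × 0.32 = 27.84
  Presentations 95 × 0.09 = 8.55
Sum = 71.73
Bonus assignment: 71.73 + 0 = 71.73
71.73 is ≥ 69 and < 72 → C-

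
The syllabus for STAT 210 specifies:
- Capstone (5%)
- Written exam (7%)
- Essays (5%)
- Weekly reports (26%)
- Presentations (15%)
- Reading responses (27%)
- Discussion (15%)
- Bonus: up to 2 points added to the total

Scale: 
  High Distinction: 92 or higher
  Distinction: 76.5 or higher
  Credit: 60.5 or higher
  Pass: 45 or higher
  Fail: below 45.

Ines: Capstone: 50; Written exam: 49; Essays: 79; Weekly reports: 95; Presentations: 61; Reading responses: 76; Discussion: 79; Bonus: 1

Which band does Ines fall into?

Distinction

Weighted total:
  Capstone 50 × 0.05 = 2.5
  Written exam 49 × 0.07 = 3.43
  Essays 79 × 0.05 = 3.95
  Weekly reports 95 × 0.26 = 24.7
  Presentations 61 × 0.15 = 9.15
  Reading responses 76 × 0.27 = 20.52
  Discussion 79 × 0.15 = 11.85
Sum = 76.1
Bonus: 76.1 + 1 = 77.1
77.1 is ≥ 76.5 and < 92 → Distinction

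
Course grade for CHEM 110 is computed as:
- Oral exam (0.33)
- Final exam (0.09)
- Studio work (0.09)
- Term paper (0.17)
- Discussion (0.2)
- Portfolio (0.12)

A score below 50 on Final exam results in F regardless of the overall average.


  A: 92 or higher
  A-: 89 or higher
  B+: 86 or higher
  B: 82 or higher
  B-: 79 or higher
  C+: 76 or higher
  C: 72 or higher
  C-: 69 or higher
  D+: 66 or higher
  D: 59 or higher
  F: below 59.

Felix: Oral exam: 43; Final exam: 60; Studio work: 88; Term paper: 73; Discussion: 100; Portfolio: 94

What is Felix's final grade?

Final exam score 60 ≥ 50: minimum met.
Weighted total:
  Oral exam 43 × 0.33 = 14.19
  Final exam 60 × 0.09 = 5.4
  Studio work 88 × 0.09 = 7.92
  Term paper 73 × 0.17 = 12.41
  Discussion 100 × 0.2 = 20
  Portfolio 94 × 0.12 = 11.28
Sum = 71.2
71.2 is ≥ 69 and < 72 → C-

C-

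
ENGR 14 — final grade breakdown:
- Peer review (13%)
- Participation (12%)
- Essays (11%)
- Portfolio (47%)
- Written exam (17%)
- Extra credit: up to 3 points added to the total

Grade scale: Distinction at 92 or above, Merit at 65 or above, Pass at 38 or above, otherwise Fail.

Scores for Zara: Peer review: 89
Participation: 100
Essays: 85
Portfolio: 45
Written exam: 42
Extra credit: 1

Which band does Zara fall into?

Weighted total:
  Peer review 89 × 0.13 = 11.57
  Participation 100 × 0.12 = 12
  Essays 85 × 0.11 = 9.35
  Portfolio 45 × 0.47 = 21.15
  Written exam 42 × 0.17 = 7.14
Sum = 61.21
Extra credit: 61.21 + 1 = 62.21
62.21 is ≥ 38 and < 65 → Pass

Pass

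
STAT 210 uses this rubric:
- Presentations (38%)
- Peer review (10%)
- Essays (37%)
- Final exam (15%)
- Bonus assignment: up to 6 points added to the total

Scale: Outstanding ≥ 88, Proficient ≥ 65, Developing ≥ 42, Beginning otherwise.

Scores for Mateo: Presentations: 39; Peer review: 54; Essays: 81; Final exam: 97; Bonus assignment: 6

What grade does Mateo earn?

Weighted total:
  Presentations 39 × 0.38 = 14.82
  Peer review 54 × 0.1 = 5.4
  Essays 81 × 0.37 = 29.97
  Final exam 97 × 0.15 = 14.55
Sum = 64.74
Bonus assignment: 64.74 + 6 = 70.74
70.74 is ≥ 65 and < 88 → Proficient

Proficient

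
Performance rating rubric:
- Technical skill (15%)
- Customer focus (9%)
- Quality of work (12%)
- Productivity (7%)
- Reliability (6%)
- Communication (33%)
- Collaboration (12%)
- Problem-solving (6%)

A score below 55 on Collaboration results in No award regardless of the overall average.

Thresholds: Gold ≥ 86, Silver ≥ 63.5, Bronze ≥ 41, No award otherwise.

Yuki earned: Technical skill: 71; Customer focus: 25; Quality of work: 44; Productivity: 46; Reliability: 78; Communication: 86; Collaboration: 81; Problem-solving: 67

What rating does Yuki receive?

Collaboration score 81 ≥ 55: minimum met.
Weighted total:
  Technical skill 71 × 0.15 = 10.65
  Customer focus 25 × 0.09 = 2.25
  Quality of work 44 × 0.12 = 5.28
  Productivity 46 × 0.07 = 3.22
  Reliability 78 × 0.06 = 4.68
  Communication 86 × 0.33 = 28.38
  Collaboration 81 × 0.12 = 9.72
  Problem-solving 67 × 0.06 = 4.02
Sum = 68.2
68.2 is ≥ 63.5 and < 86 → Silver

Silver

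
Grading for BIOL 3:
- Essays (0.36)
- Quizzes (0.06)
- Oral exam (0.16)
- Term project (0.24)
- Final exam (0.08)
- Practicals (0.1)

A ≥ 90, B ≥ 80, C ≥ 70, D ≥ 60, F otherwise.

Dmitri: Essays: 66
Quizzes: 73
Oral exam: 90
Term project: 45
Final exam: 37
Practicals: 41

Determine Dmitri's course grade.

Weighted total:
  Essays 66 × 0.36 = 23.76
  Quizzes 73 × 0.06 = 4.38
  Oral exam 90 × 0.16 = 14.4
  Term project 45 × 0.24 = 10.8
  Final exam 37 × 0.08 = 2.96
  Practicals 41 × 0.1 = 4.1
Sum = 60.4
60.4 is ≥ 60 and < 70 → D

D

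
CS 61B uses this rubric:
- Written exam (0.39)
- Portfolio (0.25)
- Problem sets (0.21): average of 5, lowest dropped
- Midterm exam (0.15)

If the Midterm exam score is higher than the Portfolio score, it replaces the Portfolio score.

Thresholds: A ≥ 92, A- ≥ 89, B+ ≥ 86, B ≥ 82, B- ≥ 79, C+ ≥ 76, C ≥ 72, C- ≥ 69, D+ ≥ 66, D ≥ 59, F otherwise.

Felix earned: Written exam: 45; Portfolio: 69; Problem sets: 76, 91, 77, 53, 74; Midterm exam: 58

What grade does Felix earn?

D

Problem sets: drop 53 → average of remaining 4 = 318/4 = 79.5
Midterm exam (58) ≤ Portfolio (69), so Portfolio stays at 69.
Weighted total:
  Written exam 45 × 0.39 = 17.55
  Portfolio 69 × 0.25 = 17.25
  Problem sets 79.5 × 0.21 = 16.695
  Midterm exam 58 × 0.15 = 8.7
Sum = 60.195
60.195 is ≥ 59 and < 66 → D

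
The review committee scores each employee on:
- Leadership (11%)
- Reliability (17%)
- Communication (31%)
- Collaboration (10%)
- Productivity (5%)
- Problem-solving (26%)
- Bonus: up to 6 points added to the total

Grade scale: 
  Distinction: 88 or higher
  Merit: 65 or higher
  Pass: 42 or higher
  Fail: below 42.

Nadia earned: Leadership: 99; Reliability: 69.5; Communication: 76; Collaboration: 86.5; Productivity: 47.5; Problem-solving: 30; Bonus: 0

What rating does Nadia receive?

Merit

Weighted total:
  Leadership 99 × 0.11 = 10.89
  Reliability 69.5 × 0.17 = 11.815
  Communication 76 × 0.31 = 23.56
  Collaboration 86.5 × 0.1 = 8.65
  Productivity 47.5 × 0.05 = 2.375
  Problem-solving 30 × 0.26 = 7.8
Sum = 65.09
Bonus: 65.09 + 0 = 65.09
65.09 is ≥ 65 and < 88 → Merit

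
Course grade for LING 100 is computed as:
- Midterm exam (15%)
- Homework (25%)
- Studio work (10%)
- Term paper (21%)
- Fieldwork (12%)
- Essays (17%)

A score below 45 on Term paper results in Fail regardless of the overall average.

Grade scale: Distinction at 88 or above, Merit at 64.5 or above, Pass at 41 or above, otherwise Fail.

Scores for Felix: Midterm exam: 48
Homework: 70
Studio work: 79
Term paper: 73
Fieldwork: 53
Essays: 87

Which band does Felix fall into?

Term paper score 73 ≥ 45: minimum met.
Weighted total:
  Midterm exam 48 × 0.15 = 7.2
  Homework 70 × 0.25 = 17.5
  Studio work 79 × 0.1 = 7.9
  Term paper 73 × 0.21 = 15.33
  Fieldwork 53 × 0.12 = 6.36
  Essays 87 × 0.17 = 14.79
Sum = 69.08
69.08 is ≥ 64.5 and < 88 → Merit

Merit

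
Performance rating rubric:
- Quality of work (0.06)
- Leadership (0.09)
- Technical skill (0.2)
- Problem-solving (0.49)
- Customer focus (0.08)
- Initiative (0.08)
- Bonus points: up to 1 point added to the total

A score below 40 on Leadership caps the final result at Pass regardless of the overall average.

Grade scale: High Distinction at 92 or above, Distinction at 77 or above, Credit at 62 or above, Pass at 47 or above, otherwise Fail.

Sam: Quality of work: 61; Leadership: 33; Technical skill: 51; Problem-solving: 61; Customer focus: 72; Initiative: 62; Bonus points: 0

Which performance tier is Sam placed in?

Leadership score 33 < 40: minimum not met.
Weighted total:
  Quality of work 61 × 0.06 = 3.66
  Leadership 33 × 0.09 = 2.97
  Technical skill 51 × 0.2 = 10.2
  Problem-solving 61 × 0.49 = 29.89
  Customer focus 72 × 0.08 = 5.76
  Initiative 62 × 0.08 = 4.96
Sum = 57.44
Bonus points: 57.44 + 0 = 57.44
57.44 would be Pass; cap at Pass applies → Pass.

Pass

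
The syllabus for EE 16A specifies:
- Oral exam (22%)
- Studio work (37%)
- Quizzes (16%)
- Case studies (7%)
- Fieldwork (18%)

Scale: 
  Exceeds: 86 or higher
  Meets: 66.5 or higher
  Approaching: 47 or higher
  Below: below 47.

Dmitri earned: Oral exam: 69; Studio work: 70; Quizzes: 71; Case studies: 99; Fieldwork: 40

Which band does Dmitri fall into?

Meets

Weighted total:
  Oral exam 69 × 0.22 = 15.18
  Studio work 70 × 0.37 = 25.9
  Quizzes 71 × 0.16 = 11.36
  Case studies 99 × 0.07 = 6.93
  Fieldwork 40 × 0.18 = 7.2
Sum = 66.57
66.57 is ≥ 66.5 and < 86 → Meets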